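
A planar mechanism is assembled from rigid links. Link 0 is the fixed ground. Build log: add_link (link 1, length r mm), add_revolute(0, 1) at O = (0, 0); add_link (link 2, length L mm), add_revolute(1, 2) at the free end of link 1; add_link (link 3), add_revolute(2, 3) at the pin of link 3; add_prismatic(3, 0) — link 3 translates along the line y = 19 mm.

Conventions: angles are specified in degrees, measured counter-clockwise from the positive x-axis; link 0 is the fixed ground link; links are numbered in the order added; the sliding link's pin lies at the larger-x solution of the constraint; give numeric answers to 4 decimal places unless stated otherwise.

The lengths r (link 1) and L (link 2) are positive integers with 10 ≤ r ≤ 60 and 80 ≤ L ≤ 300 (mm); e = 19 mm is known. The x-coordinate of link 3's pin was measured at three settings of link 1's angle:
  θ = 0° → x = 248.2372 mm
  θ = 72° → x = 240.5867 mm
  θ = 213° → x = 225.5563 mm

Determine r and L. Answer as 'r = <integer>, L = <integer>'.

constraint per measurement: (x − r cos θ)² + (r sin θ − e)² = L²
subtracting the θ₁ and θ₂ equations cancels the r² and L² terms:
r = (x₁² − x₂²) / (2[(x₁cos θ₁ + e sin θ₁) − (x₂cos θ₂ + e sin θ₂)]) = 12.0001 → r = 12
L² = (x₁ − r cos θ₁)² + (r sin θ₁ − e)² = 56169.0147 → L = 237.0000 → L = 237
check at θ₃=213°: x = 225.5563 (printed 225.5563) ✓

r = 12, L = 237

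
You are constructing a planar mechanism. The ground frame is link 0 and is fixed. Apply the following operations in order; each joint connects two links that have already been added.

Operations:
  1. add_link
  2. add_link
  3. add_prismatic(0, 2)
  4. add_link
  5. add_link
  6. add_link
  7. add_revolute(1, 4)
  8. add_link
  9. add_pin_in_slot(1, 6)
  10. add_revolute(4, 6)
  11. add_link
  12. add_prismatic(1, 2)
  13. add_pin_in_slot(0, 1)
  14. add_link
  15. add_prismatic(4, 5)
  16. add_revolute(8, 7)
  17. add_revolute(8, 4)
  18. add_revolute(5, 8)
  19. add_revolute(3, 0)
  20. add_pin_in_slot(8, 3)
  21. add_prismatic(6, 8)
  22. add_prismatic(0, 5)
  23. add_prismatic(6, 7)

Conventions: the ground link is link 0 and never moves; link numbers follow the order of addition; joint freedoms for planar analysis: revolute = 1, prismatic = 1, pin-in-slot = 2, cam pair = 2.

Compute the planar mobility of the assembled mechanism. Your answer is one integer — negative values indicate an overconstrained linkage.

ground; <1,0,0>
#1 <2,0,0>
#2 <3,0,0>
P:0↔2 J1 <3,1,0>
#3 <4,1,0>
#4 <5,1,0>
#5 <6,1,0>
R:1↔4 J1 <6,2,0>
#6 <7,2,0>
PS:1↔6 J2 <7,2,1>
R:4↔6 J1 <7,3,1>
#7 <8,3,1>
P:1↔2 J1 <8,4,1>
PS:0↔1 J2 <8,4,2>
#8 <9,4,2>
P:4↔5 J1 <9,5,2>
R:8↔7 J1 <9,6,2>
R:8↔4 J1 <9,7,2>
R:5↔8 J1 <9,8,2>
R:3↔0 J1 <9,9,2>
PS:8↔3 J2 <9,9,3>
P:6↔8 J1 <9,10,3>
P:0↔5 J1 <9,11,3>
P:6↔7 J1 <9,12,3>
3×8 − 2×12 − 1×3 = -3

M = -3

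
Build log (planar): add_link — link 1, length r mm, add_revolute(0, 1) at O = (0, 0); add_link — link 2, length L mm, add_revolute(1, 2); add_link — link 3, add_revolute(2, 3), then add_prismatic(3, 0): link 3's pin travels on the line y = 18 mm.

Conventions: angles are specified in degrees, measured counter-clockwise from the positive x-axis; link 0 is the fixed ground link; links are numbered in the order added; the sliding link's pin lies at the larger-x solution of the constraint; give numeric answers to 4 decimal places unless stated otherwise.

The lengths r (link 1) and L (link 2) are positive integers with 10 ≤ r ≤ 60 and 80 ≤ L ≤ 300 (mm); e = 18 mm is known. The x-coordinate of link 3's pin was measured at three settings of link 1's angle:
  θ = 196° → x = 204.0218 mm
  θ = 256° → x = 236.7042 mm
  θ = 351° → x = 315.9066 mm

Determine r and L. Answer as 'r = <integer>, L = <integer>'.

constraint per measurement: (x − r cos θ)² + (r sin θ − e)² = L²
subtracting the θ₁ and θ₂ equations cancels the r² and L² terms:
r = (x₁² − x₂²) / (2[(x₁cos θ₁ + e sin θ₁) − (x₂cos θ₂ + e sin θ₂)]) = 57.0001 → r = 57
L² = (x₁ − r cos θ₁)² + (r sin θ₁ − e)² = 68120.9937 → L = 261.0000 → L = 261
check at θ₃=351°: x = 315.9066 (printed 315.9066) ✓

r = 57, L = 261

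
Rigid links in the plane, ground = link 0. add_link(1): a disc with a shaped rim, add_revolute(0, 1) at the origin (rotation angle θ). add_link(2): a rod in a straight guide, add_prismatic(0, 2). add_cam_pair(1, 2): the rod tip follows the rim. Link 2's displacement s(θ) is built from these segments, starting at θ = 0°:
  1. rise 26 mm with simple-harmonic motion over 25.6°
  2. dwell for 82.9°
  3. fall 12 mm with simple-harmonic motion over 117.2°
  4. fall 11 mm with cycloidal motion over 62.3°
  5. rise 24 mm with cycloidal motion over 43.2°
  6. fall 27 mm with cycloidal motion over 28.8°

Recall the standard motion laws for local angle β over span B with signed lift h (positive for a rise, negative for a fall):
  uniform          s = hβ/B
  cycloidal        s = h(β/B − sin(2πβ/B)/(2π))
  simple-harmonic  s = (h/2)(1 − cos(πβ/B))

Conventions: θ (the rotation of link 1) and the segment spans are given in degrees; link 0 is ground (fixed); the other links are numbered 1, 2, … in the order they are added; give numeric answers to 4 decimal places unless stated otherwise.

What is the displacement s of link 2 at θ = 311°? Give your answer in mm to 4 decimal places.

segment 1 (0° to 25.6°, simple-harmonic, h = 26) is passed completely: s = 0.0000 + (26) = 26.0000
segment 2 (25.6° to 108.5°, dwell): s unchanged at 26.0000
segment 3 (108.5° to 225.7°, simple-harmonic, h = -12) is passed completely: s = 26.0000 + (-12) = 14.0000
segment 4 (225.7° to 288°, cycloidal, h = -11) is passed completely: s = 14.0000 + (-11) = 3.0000
θ = 311° falls in segment 5 (288° to 331.2°, cycloidal, h = 24): β = 311 − 288 = 23°, B = 43.2°; Δs = 24·(0.5324 − sin(2π·0.5324)/(2π)) = 13.5502; s = 3.0000 + 13.5502 = 16.5502

16.5502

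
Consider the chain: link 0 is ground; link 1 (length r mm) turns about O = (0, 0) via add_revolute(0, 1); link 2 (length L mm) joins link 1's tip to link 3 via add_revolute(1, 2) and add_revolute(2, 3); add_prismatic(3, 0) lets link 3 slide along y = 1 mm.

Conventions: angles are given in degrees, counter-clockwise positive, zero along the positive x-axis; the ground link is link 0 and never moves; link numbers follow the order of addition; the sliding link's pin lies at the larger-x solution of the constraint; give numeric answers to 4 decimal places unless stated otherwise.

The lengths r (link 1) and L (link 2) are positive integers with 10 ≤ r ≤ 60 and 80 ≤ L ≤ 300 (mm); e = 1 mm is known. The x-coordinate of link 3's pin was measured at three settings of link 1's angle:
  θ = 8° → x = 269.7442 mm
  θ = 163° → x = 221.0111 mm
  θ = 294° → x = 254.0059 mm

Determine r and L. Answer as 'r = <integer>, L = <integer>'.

constraint per measurement: (x − r cos θ)² + (r sin θ − e)² = L²
subtracting the θ₁ and θ₂ equations cancels the r² and L² terms:
r = (x₁² − x₂²) / (2[(x₁cos θ₁ + e sin θ₁) − (x₂cos θ₂ + e sin θ₂)]) = 25.0000 → r = 25
L² = (x₁ − r cos θ₁)² + (r sin θ₁ − e)² = 60025.0214 → L = 245.0000 → L = 245
check at θ₃=294°: x = 254.0059 (printed 254.0059) ✓

r = 25, L = 245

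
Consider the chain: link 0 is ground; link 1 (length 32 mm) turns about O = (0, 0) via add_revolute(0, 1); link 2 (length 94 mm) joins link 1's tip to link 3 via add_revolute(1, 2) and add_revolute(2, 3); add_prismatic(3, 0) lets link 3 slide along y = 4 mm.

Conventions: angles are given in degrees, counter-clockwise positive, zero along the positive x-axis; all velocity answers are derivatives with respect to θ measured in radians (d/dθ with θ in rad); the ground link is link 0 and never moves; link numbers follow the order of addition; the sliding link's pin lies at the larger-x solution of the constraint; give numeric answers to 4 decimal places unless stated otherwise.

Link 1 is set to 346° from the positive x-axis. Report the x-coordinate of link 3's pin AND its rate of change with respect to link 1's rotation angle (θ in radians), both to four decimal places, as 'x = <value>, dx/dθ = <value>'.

geometry: r = 32 mm, L = 94 mm, e = 4 mm
crank pin P = (r cos θ, r sin θ) = (31.049463, -7.741501)
h = r sin θ − e = -7.741501 − 4 = -11.741501
x = r cos θ + √(L² − h²) = 31.049463 + 93.263804 = 124.313267
dx/dθ = −r sin θ − h·r cos θ/√(L² − h²) (θ in radians; h = -11.741501) = 11.650491

x = 124.3133, dx/dθ = 11.6505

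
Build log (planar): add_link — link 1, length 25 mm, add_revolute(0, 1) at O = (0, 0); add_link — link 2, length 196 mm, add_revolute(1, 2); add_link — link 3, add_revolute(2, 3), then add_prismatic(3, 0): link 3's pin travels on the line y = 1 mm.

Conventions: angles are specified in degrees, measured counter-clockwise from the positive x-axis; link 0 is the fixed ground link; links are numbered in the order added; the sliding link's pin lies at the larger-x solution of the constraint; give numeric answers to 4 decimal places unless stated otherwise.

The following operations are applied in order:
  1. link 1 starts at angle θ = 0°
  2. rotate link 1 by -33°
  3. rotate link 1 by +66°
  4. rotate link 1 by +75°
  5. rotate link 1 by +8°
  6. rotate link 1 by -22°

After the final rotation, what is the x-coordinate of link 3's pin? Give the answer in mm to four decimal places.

geometry: r = 25 mm, L = 196 mm, e = 1 mm; θ starts at 0°
rotate link 1 by -33°: θ ← 0° -33° = -33°
rotate link 1 by +66°: θ ← -33° +66° = 33°
rotate link 1 by +75°: θ ← 33° +75° = 108°
rotate link 1 by +8°: θ ← 108° +8° = 116°
rotate link 1 by -22°: θ ← 116° -22° = 94°
crank pin P = (r cos θ, r sin θ) = (-1.743912, 24.939101)
h = r sin θ − e = 24.939101 − 1 = 23.939101
x = r cos θ + √(L² − h²) = -1.743912 + 194.532567 = 192.788655

192.7887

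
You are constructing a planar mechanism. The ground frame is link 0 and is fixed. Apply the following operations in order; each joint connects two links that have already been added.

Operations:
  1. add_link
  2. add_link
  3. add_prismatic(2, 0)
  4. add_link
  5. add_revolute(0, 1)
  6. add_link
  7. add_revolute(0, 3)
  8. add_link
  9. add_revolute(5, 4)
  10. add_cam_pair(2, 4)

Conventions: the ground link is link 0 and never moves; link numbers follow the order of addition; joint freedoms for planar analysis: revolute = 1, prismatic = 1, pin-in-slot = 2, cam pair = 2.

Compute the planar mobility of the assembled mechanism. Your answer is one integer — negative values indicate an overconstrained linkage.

(L,J1,J2)=(1,0,0); link0 fixed
link1: (2,0,0)
link2: (3,0,0)
P 2-0 [J1]: (3,1,0)
link3: (4,1,0)
R 0-1 [J1]: (4,2,0)
link4: (5,2,0)
R 0-3 [J1]: (5,3,0)
link5: (6,3,0)
R 5-4 [J1]: (6,4,0)
C 2-4 [J2]: (6,4,1)
Grübler: 3·5 − 2·4 − 1 = 6

M = 6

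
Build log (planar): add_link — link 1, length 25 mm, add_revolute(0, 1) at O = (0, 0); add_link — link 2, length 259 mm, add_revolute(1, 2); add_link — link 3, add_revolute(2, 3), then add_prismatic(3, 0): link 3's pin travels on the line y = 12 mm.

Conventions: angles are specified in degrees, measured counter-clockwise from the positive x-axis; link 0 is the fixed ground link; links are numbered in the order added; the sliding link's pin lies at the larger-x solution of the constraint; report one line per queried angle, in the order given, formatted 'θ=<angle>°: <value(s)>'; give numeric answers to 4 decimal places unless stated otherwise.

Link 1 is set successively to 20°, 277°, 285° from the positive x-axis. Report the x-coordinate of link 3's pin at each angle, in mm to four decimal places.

geometry: r = 25 mm, L = 259 mm, e = 12 mm
θ=20°: crank pin P = (r cos θ, r sin θ) = (23.492316, 8.550504)
θ=20°: h = r sin θ − e = 8.550504 − 12 = -3.449496
θ=20°: x = r cos θ + √(L² − h²) = 23.492316 + 258.977028 = 282.469343
θ=277°: crank pin P = (r cos θ, r sin θ) = (3.046734, -24.813654)
θ=277°: h = r sin θ − e = -24.813654 − 12 = -36.813654
θ=277°: x = r cos θ + √(L² − h²) = 3.046734 + 256.370347 = 259.417081
θ=285°: crank pin P = (r cos θ, r sin θ) = (6.470476, -24.148146)
θ=285°: h = r sin θ − e = -24.148146 − 12 = -36.148146
θ=285°: x = r cos θ + √(L² − h²) = 6.470476 + 256.465030 = 262.935506

θ=20°: 282.4693
θ=277°: 259.4171
θ=285°: 262.9355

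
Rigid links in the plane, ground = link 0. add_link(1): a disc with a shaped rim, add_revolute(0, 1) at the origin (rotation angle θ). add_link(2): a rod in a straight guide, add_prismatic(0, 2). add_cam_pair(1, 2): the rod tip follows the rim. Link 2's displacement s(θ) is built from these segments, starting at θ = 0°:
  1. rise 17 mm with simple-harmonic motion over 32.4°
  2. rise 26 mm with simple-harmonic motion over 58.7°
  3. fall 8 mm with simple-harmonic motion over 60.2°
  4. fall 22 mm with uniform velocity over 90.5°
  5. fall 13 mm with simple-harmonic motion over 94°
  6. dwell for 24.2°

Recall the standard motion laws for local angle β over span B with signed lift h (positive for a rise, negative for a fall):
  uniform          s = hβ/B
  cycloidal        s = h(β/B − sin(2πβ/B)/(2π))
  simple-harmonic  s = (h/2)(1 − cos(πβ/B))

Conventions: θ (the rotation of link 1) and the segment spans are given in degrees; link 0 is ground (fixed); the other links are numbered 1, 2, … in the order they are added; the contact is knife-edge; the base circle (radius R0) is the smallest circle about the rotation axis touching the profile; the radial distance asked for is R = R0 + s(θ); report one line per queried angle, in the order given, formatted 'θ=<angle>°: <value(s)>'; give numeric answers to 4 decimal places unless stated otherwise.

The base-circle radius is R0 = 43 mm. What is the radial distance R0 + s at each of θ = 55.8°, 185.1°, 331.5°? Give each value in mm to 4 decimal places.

segment 1 (0° to 32.4°, simple-harmonic, h = 17) is passed completely: s = 0.0000 + (17) = 17.0000
θ = 55.8° falls in segment 2 (32.4° to 91.1°, simple-harmonic, h = 26): β = 55.8 − 32.4 = 23.4°, B = 58.7°; Δs = 26/2·(1 − cos(π·0.3986)) = 8.9299; s = 17.0000 + 8.9299 = 25.9299
segment 2 (32.4° to 91.1°, simple-harmonic, h = 26) is passed completely: s = 17.0000 + (26) = 43.0000
segment 3 (91.1° to 151.3°, simple-harmonic, h = -8) is passed completely: s = 43.0000 + (-8) = 35.0000
θ = 185.1° falls in segment 4 (151.3° to 241.8°, uniform, h = -22): β = 185.1 − 151.3 = 33.8°, B = 90.5°; Δs = -22·33.8/90.5 = -8.2166; s = 35.0000 − 8.2166 = 26.7834
segment 4 (151.3° to 241.8°, uniform, h = -22) is passed completely: s = 35.0000 + (-22) = 13.0000
θ = 331.5° falls in segment 5 (241.8° to 335.8°, simple-harmonic, h = -13): β = 331.5 − 241.8 = 89.7°, B = 94°; Δs = -13/2·(1 − cos(π·0.9543)) = -12.9330; s = 13.0000 − 12.9330 = 0.0670
θ=55.8°: R = R0 + s = 43 + 25.9299 = 68.9299
θ=185.1°: R = R0 + s = 43 + 26.7834 = 69.7834
θ=331.5°: R = R0 + s = 43 + 0.0670 = 43.0670

θ=55.8°: 68.9299
θ=185.1°: 69.7834
θ=331.5°: 43.0670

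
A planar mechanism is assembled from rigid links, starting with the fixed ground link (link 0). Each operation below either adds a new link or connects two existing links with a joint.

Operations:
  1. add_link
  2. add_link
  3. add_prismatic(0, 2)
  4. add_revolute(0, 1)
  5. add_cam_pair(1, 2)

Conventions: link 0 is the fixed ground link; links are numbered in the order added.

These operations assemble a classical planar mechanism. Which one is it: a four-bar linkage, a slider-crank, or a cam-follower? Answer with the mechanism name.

links: 3 (incl. ground); joints: 1 revolute, 1 prismatic, 1 higher (cam) pair, forming one closed loop
3 links, revolute + prismatic + higher pair in one loop → cam-follower

cam-follower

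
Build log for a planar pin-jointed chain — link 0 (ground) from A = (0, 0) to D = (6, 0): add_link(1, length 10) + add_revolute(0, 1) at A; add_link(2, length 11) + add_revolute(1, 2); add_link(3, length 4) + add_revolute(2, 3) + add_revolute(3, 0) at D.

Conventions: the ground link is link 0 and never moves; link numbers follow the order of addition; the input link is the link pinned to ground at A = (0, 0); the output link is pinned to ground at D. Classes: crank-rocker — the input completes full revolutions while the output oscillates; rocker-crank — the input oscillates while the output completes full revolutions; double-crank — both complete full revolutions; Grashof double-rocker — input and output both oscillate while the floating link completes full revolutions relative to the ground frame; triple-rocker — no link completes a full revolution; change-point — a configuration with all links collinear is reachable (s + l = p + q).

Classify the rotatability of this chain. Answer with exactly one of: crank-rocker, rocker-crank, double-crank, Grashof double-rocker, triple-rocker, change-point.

lengths: ground=6, input=10, coupler=11, output=4
sorted: s=4 (shortest), l=11 (longest), p+q=16
s + l = 15 vs p + q = 16
s + l < p + q (Grashof) with shortest = output link → rocker-crank

rocker-crank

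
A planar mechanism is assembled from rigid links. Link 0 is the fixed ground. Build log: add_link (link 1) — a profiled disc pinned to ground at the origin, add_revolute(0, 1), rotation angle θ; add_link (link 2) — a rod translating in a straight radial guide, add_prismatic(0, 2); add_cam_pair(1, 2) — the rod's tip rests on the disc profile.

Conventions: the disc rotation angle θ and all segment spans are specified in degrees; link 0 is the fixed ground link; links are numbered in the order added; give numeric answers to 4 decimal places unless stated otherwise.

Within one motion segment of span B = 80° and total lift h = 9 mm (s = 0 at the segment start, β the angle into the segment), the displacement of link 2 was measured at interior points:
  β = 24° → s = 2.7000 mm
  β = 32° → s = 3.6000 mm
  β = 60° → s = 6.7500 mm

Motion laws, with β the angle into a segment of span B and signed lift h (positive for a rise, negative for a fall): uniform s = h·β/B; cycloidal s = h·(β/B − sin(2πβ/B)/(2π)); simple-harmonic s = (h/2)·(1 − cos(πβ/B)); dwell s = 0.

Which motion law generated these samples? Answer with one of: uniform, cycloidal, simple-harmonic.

candidates at β/B = r: uniform s = h·r (linear in β); cycloidal s = h·(r − sin(2πr)/(2π)); simple-harmonic s = (h/2)(1 − cos(πr))
β=24°: printed 2.7000 | uniform 2.7000, cycloidal 1.3377, simple-harmonic 1.8550
β=32°: printed 3.6000 | uniform 3.6000, cycloidal 2.7581, simple-harmonic 3.1094
β=60°: printed 6.7500 | uniform 6.7500, cycloidal 8.1824, simple-harmonic 7.6820
only one law matches every sample → uniform

uniform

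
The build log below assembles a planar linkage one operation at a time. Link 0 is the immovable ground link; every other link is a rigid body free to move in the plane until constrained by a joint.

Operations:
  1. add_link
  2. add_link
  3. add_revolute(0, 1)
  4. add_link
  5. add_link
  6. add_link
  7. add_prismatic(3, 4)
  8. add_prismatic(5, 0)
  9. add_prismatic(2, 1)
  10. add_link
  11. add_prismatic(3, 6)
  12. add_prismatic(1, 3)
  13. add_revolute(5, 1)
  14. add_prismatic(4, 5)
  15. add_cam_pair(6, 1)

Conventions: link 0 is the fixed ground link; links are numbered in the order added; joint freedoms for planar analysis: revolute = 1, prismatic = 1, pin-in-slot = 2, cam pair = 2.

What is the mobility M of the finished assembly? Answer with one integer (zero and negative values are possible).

(L,J1,J2)=(1,0,0); link0 fixed
link1: (2,0,0)
link2: (3,0,0)
R 0-1 [J1]: (3,1,0)
link3: (4,1,0)
link4: (5,1,0)
link5: (6,1,0)
P 3-4 [J1]: (6,2,0)
P 5-0 [J1]: (6,3,0)
P 2-1 [J1]: (6,4,0)
link6: (7,4,0)
P 3-6 [J1]: (7,5,0)
P 1-3 [J1]: (7,6,0)
R 5-1 [J1]: (7,7,0)
P 4-5 [J1]: (7,8,0)
C 6-1 [J2]: (7,8,1)
Grübler: 3·6 − 2·8 − 1 = 1

M = 1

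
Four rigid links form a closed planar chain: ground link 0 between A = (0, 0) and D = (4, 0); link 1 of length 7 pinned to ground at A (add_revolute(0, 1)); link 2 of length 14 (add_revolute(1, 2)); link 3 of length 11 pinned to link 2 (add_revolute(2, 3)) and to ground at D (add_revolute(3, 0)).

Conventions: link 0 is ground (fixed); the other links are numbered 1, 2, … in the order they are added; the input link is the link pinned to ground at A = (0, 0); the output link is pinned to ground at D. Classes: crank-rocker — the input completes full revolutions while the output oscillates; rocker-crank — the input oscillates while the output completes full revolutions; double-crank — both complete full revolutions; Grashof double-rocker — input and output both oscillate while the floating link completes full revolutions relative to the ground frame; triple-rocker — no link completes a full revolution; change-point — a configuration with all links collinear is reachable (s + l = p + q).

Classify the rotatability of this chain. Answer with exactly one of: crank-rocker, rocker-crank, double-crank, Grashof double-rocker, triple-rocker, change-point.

lengths: ground=4, input=7, coupler=14, output=11
sorted: s=4 (shortest), l=14 (longest), p+q=18
s + l = 18 vs p + q = 18
s + l = p + q → change-point (collinear configuration reachable)

change-point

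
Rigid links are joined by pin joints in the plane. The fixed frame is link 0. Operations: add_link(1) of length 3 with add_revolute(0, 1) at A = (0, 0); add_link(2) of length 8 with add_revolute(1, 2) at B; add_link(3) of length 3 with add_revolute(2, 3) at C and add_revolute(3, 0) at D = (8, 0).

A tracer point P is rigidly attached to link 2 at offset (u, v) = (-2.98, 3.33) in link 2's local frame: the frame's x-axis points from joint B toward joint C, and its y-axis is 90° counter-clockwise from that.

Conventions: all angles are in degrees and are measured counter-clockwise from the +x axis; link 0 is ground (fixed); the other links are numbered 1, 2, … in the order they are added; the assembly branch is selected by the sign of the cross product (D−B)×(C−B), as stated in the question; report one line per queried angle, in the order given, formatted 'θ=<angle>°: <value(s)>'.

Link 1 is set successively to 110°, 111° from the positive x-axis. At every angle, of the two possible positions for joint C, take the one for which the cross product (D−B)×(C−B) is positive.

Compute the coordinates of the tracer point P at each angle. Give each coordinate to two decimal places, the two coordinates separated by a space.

A=(0,0), D=(8.00,0)
θ=110°: B = A + 3.00·(cos110°, sin110°) = (-1.0261, 2.8191)
θ=110°: |BD| = 9.4561
θ=110°: circle(B,8.00) ∩ circle(D,3.00): a=7.6362, h=2.3850
θ=110°:   candidates: C₊=(6.9739,2.8191) cross=22.553; C₋=(5.5519,-1.7340) cross=-22.553
θ=110°:   branch + wants cross > 0 → take C=(6.9739,2.8191) (cross=22.553)
θ=110°: ex = (C−B)/|BC| = (1.0000,0.0000); ey = (-0.0000,1.0000)
θ=110°: P = B + -2.98·ex + 3.33·ey = (-4.0061,6.1491)
θ=111°: B = A + 3.00·(cos111°, sin111°) = (-1.0751, 2.8007)
θ=111°: |BD| = 9.4975
θ=111°: circle(B,8.00) ∩ circle(D,3.00): a=7.6442, h=2.3592
θ=111°:   candidates: C₊=(6.9249,2.8007) cross=22.406; C₋=(5.5335,-1.7077) cross=-22.406
θ=111°:   branch + wants cross > 0 → take C=(6.9249,2.8007) (cross=22.406)
θ=111°: ex = (C−B)/|BC| = (1.0000,-0.0000); ey = (0.0000,1.0000)
θ=111°: P = B + -2.98·ex + 3.33·ey = (-4.0551,6.1307)

θ=110°: -4.01 6.15
θ=111°: -4.06 6.13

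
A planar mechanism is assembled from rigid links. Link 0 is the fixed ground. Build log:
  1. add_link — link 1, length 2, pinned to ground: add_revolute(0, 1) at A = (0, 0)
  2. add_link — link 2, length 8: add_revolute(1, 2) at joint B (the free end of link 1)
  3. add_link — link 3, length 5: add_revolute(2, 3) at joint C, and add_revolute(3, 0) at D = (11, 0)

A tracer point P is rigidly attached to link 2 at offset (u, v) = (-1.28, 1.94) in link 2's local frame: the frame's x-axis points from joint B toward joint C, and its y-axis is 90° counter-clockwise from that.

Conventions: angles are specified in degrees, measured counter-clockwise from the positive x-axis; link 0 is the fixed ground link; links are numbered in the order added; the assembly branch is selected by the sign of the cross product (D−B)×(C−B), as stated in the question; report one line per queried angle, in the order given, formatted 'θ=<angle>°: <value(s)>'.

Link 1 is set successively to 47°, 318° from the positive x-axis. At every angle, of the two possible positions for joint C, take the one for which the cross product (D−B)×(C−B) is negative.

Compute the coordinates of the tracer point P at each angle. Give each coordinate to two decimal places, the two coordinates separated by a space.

A=(0,0), D=(11.00,0)
θ=47°: B = A + 2.00·(cos47°, sin47°) = (1.3640, 1.4627)
θ=47°: |BD| = 9.7464
θ=47°: circle(B,8.00) ∩ circle(D,5.00): a=6.8739, h=4.0926
θ=47°:   candidates: C₊=(8.7743,4.4773) cross=39.888; C₋=(7.5459,-3.6151) cross=-39.888
θ=47°:   branch - wants cross < 0 → take C=(7.5459,-3.6151) (cross=-39.888)
θ=47°: ex = (C−B)/|BC| = (0.7727,-0.6347); ey = (0.6347,0.7727)
θ=47°: P = B + -1.28·ex + 1.94·ey = (1.6063,3.7743)
θ=318°: B = A + 2.00·(cos318°, sin318°) = (1.4863, -1.3383)
θ=318°: |BD| = 9.6074
θ=318°: circle(B,8.00) ∩ circle(D,5.00): a=6.8334, h=4.1599
θ=318°:   candidates: C₊=(7.6736,3.7330) cross=39.966; C₋=(8.8325,-4.5058) cross=-39.966
θ=318°:   branch - wants cross < 0 → take C=(8.8325,-4.5058) (cross=-39.966)
θ=318°: ex = (C−B)/|BC| = (0.9183,-0.3959); ey = (0.3959,0.9183)
θ=318°: P = B + -1.28·ex + 1.94·ey = (1.0790,0.9500)

θ=47°: 1.61 3.77
θ=318°: 1.08 0.95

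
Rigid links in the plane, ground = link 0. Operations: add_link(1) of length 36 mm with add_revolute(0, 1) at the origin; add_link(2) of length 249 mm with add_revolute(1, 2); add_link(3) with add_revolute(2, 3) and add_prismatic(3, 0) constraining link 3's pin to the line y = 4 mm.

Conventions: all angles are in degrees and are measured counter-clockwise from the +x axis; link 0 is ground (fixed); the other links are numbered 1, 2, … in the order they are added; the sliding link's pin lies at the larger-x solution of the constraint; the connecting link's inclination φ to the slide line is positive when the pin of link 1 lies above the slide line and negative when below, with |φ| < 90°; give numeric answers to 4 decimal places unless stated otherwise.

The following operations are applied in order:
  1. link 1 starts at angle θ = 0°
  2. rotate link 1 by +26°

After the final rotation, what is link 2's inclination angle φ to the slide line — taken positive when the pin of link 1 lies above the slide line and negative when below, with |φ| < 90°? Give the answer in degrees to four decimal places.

geometry: r = 36 mm, L = 249 mm, e = 4 mm; θ starts at 0°
rotate link 1 by +26°: θ ← 0° +26° = 26°
h = r sin θ − e = 15.781361 − 4 = 11.781361
sin φ = h / L = 11.781361 / 249 = 0.04731470
φ = arcsin(0.04731470) = 2.711945°

2.7119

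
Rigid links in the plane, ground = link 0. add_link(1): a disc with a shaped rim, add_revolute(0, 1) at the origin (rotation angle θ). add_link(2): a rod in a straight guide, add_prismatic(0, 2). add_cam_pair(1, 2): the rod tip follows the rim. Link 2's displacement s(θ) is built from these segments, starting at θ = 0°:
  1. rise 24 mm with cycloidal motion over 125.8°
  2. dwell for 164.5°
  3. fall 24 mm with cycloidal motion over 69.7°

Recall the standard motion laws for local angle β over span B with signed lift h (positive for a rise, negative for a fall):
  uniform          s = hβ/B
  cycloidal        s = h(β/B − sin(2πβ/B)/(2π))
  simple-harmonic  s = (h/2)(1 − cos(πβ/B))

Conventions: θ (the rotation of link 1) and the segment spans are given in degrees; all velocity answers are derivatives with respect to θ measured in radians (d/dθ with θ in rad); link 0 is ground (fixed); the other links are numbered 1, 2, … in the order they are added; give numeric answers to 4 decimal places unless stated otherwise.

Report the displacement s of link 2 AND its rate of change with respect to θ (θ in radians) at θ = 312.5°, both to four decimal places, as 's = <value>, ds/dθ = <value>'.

segment 1 (0° to 125.8°, cycloidal, h = 24) is passed completely: s = 0.0000 + (24) = 24.0000
segment 2 (125.8° to 290.3°, dwell): s unchanged at 24.0000
θ = 312.5° falls in segment 3 (290.3° to 360°, cycloidal, h = -24): β = 312.5 − 290.3 = 22.2°, B = 69.7°; Δs = -24·(0.3185 − sin(2π·0.3185)/(2π)) = -4.1729; s = 24.0000 − 4.1729 = 19.8271
velocity in seg [290.3°–360°] (cycloidal), θ in radians: β = 22.2° = 0.3875 rad, B = 69.7° = 1.2165 rad; ds/dθ = (h/B)(1 − cos(2πβ/B)) = ((-24)/1.2165)(1 − cos(2π·0.3185)) = -27.961217 mm/rad

s = 19.8271, ds/dθ = -27.9612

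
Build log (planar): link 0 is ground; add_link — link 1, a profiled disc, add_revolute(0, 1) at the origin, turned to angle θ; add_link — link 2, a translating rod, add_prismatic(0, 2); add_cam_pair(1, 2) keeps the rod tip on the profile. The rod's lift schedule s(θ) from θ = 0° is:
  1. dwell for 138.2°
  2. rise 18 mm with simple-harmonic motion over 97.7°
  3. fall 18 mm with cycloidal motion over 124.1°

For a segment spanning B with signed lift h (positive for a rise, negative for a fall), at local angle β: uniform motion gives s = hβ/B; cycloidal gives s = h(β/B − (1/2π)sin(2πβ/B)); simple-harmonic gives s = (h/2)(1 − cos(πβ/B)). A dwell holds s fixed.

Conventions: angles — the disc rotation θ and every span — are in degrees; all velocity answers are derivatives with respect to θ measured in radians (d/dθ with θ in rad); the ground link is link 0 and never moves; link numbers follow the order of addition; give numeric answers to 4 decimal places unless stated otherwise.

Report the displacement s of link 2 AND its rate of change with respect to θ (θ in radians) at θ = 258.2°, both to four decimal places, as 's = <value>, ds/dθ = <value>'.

seg 1 [0°–138.2°] dwell: s stays 0.0000
seg 2 [138.2°–235.9°] simple-harmonic, h=18: full span → s += 18 → s = 18.0000
seg 3 [235.9°–360°] cycloidal, h=-18: θ=258.2° here. β=22.3, B=124.1. -18·(0.1797 − sin(2π·0.1797)/(2π)) = -0.6447 → s = 17.3553
velocity in seg [235.9°–360°] (cycloidal), θ in radians: β = 22.3° = 0.3892 rad, B = 124.1° = 2.1660 rad; ds/dθ = (h/B)(1 − cos(2πβ/B)) = ((-18)/2.1660)(1 − cos(2π·0.1797)) = -4.757559 mm/rad

s = 17.3553, ds/dθ = -4.7576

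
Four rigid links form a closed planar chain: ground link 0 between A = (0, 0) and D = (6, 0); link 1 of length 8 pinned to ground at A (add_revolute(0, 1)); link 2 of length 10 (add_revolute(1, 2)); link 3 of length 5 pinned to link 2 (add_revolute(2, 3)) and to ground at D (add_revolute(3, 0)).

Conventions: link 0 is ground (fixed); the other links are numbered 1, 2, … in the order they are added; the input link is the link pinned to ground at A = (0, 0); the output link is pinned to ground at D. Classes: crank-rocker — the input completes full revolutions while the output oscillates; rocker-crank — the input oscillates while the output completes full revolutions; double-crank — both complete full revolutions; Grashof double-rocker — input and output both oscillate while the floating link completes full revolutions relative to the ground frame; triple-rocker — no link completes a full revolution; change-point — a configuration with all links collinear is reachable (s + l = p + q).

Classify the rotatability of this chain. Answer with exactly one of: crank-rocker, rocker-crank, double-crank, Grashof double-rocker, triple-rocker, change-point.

lengths: ground=6, input=8, coupler=10, output=5
sorted: s=5 (shortest), l=10 (longest), p+q=14
s + l = 15 vs p + q = 14
s + l > p + q → non-Grashof → no link fully rotates → triple-rocker

triple-rocker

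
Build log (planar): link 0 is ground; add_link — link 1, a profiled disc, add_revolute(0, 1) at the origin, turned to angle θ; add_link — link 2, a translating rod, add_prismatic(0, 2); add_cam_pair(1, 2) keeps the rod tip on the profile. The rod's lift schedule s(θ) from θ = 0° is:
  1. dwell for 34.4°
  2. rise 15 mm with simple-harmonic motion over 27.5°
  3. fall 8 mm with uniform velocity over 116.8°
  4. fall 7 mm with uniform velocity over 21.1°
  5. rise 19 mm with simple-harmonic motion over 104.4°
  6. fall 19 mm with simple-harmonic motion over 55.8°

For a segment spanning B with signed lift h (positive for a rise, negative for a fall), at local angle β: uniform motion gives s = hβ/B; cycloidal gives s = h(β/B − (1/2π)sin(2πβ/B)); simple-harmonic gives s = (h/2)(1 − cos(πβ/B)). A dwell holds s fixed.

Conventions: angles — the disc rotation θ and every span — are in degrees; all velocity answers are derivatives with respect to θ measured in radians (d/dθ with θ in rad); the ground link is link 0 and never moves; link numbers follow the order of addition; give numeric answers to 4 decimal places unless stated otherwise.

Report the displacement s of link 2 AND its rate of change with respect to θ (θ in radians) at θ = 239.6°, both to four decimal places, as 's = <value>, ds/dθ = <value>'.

seg 1 [0°–34.4°] dwell: s stays 0.0000
seg 2 [34.4°–61.9°] simple-harmonic, h=15: full span → s += 15 → s = 15.0000
seg 3 [61.9°–178.7°] uniform, h=-8: full span → s += -8 → s = 7.0000
seg 4 [178.7°–199.8°] uniform, h=-7: full span → s += -7 → s = 0.0000
seg 5 [199.8°–304.2°] simple-harmonic, h=19: θ=239.6° here. β=39.8, B=104.4. 19/2·(1 − cos(π·0.3812)) = 6.0369 → s = 6.0369
velocity in seg [199.8°–304.2°] (simple-harmonic), θ in radians: β = 39.8° = 0.6946 rad, B = 104.4° = 1.8221 rad; ds/dθ = (πh/(2B)) sin(πβ/B) = (π·19/(2·1.8221)) sin(π·0.3812) = 15.252209 mm/rad

s = 6.0369, ds/dθ = 15.2522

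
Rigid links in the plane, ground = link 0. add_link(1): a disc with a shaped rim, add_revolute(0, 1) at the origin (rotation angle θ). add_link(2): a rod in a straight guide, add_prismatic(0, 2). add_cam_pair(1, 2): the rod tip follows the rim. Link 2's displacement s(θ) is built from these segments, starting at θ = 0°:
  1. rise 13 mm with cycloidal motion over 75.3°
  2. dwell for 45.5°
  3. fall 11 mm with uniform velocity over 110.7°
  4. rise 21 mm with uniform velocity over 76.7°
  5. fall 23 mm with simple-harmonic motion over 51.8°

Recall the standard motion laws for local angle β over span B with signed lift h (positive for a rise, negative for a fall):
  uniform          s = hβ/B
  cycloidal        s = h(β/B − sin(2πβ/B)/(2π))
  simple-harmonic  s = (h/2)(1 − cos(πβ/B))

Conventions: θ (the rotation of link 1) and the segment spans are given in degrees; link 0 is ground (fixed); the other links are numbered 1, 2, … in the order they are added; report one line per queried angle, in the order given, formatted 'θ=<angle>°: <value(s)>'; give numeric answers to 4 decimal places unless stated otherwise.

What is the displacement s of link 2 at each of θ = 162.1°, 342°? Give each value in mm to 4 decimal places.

segment 1 (0° to 75.3°, cycloidal, h = 13) is passed completely: s = 0.0000 + (13) = 13.0000
segment 2 (75.3° to 120.8°, dwell): s unchanged at 13.0000
θ = 162.1° falls in segment 3 (120.8° to 231.5°, uniform, h = -11): β = 162.1 − 120.8 = 41.3°, B = 110.7°; Δs = -11·41.3/110.7 = -4.1039; s = 13.0000 − 4.1039 = 8.8961
segment 3 (120.8° to 231.5°, uniform, h = -11) is passed completely: s = 13.0000 + (-11) = 2.0000
segment 4 (231.5° to 308.2°, uniform, h = 21) is passed completely: s = 2.0000 + (21) = 23.0000
θ = 342° falls in segment 5 (308.2° to 360°, simple-harmonic, h = -23): β = 342 − 308.2 = 33.8°, B = 51.8°; Δs = -23/2·(1 − cos(π·0.6525)) = -16.8015; s = 23.0000 − 16.8015 = 6.1985

θ=162.1°: 8.8961
θ=342°: 6.1985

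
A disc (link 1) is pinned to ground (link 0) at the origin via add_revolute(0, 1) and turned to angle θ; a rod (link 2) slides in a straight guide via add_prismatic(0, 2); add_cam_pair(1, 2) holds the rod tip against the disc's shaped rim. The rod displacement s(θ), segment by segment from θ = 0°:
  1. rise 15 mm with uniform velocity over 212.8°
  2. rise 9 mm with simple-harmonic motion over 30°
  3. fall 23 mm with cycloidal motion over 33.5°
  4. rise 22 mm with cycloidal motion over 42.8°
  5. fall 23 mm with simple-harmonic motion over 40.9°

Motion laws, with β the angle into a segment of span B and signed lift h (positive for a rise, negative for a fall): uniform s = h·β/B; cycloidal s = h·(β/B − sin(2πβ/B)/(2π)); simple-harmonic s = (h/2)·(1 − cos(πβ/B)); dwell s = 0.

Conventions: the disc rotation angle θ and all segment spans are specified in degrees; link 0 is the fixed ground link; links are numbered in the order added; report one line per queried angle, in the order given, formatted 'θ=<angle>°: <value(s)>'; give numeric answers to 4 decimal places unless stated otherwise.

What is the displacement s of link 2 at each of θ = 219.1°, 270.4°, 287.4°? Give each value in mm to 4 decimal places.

segment 1 (0° to 212.8°, uniform, h = 15) is passed completely: s = 0.0000 + (15) = 15.0000
θ = 219.1° falls in segment 2 (212.8° to 242.8°, simple-harmonic, h = 9): β = 219.1 − 212.8 = 6.3°, B = 30°; Δs = 9/2·(1 − cos(π·0.2100)) = 0.9443; s = 15.0000 + 0.9443 = 15.9443
segment 2 (212.8° to 242.8°, simple-harmonic, h = 9) is passed completely: s = 15.0000 + (9) = 24.0000
θ = 270.4° falls in segment 3 (242.8° to 276.3°, cycloidal, h = -23): β = 270.4 − 242.8 = 27.6°, B = 33.5°; Δs = -23·(0.8239 − sin(2π·0.8239)/(2π)) = -22.2224; s = 24.0000 − 22.2224 = 1.7776
segment 3 (242.8° to 276.3°, cycloidal, h = -23) is passed completely: s = 24.0000 + (-23) = 1.0000
θ = 287.4° falls in segment 4 (276.3° to 319.1°, cycloidal, h = 22): β = 287.4 − 276.3 = 11.1°, B = 42.8°; Δs = 22·(0.2593 − sin(2π·0.2593)/(2π)) = 2.2102; s = 1.0000 + 2.2102 = 3.2102

θ=219.1°: 15.9443
θ=270.4°: 1.7776
θ=287.4°: 3.2102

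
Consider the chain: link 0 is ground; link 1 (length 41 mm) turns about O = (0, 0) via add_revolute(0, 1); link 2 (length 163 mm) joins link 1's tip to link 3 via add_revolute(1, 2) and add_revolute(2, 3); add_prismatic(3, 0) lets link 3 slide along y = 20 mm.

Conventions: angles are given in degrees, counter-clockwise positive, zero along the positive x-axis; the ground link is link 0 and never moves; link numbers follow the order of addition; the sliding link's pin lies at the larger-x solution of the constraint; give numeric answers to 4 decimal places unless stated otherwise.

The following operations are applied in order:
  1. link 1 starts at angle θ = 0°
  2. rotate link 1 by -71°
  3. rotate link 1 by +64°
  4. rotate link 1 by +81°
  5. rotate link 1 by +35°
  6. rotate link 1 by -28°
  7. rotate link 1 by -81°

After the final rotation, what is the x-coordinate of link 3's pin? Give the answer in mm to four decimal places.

geometry: r = 41 mm, L = 163 mm, e = 20 mm; θ starts at 0°
rotate link 1 by -71°: θ ← 0° -71° = -71°
rotate link 1 by +64°: θ ← -71° +64° = -7°
rotate link 1 by +81°: θ ← -7° +81° = 74°
rotate link 1 by +35°: θ ← 74° +35° = 109°
rotate link 1 by -28°: θ ← 109° -28° = 81°
rotate link 1 by -81°: θ ← 81° -81° = 0°
crank pin P = (r cos θ, r sin θ) = (41.000000, 0.000000)
h = r sin θ − e = 0.000000 − 20 = -20.000000
x = r cos θ + √(L² − h²) = 41.000000 + 161.768353 = 202.768353

202.7684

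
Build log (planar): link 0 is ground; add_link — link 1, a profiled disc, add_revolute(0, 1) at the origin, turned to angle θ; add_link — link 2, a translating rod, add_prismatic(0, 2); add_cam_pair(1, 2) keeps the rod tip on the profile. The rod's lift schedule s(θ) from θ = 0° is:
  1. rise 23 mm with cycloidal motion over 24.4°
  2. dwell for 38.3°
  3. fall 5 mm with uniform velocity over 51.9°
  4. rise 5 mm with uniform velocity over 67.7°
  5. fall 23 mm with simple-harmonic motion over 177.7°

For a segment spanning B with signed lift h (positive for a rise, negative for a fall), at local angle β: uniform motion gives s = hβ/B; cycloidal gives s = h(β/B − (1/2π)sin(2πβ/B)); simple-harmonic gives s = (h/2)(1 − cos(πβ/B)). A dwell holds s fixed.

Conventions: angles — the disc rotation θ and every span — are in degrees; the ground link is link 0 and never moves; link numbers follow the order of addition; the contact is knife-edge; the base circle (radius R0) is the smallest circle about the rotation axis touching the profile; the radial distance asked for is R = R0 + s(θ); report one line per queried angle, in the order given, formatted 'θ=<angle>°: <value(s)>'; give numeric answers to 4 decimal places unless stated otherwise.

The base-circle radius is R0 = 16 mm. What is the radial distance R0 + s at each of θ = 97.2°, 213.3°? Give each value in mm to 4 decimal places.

seg 1 [0°–24.4°] cycloidal, h=23: full span → s += 23 → s = 23.0000
seg 2 [24.4°–62.7°] dwell: s stays 23.0000
seg 3 [62.7°–114.6°] uniform, h=-5: θ=97.2° here. β=34.5, B=51.9. -5·34.5/51.9 = -3.3237 → s = 19.6763
seg 3 [62.7°–114.6°] uniform, h=-5: full span → s += -5 → s = 18.0000
seg 4 [114.6°–182.3°] uniform, h=5: full span → s += 5 → s = 23.0000
seg 5 [182.3°–360°] simple-harmonic, h=-23: θ=213.3° here. β=31, B=177.7. -23/2·(1 − cos(π·0.1745)) = -1.6843 → s = 21.3157
θ=97.2°: R = R0 + s = 16 + 19.6763 = 35.6763
θ=213.3°: R = R0 + s = 16 + 21.3157 = 37.3157

θ=97.2°: 35.6763
θ=213.3°: 37.3157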